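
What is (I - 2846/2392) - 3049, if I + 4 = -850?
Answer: -4669411/1196 ≈ -3904.2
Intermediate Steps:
I = -854 (I = -4 - 850 = -854)
(I - 2846/2392) - 3049 = (-854 - 2846/2392) - 3049 = (-854 - 2846*1/2392) - 3049 = (-854 - 1423/1196) - 3049 = -1022807/1196 - 3049 = -4669411/1196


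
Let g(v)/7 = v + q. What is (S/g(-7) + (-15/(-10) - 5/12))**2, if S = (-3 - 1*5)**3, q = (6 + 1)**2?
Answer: 16641/38416 ≈ 0.43318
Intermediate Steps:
q = 49 (q = 7**2 = 49)
S = -512 (S = (-3 - 5)**3 = (-8)**3 = -512)
g(v) = 343 + 7*v (g(v) = 7*(v + 49) = 7*(49 + v) = 343 + 7*v)
(S/g(-7) + (-15/(-10) - 5/12))**2 = (-512/(343 + 7*(-7)) + (-15/(-10) - 5/12))**2 = (-512/(343 - 49) + (-15*(-1/10) - 5*1/12))**2 = (-512/294 + (3/2 - 5/12))**2 = (-512*1/294 + 13/12)**2 = (-256/147 + 13/12)**2 = (-129/196)**2 = 16641/38416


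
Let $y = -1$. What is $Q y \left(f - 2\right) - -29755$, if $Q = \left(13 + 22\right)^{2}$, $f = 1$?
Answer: $30980$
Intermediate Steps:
$Q = 1225$ ($Q = 35^{2} = 1225$)
$Q y \left(f - 2\right) - -29755 = 1225 \left(- (1 - 2)\right) - -29755 = 1225 \left(\left(-1\right) \left(-1\right)\right) + 29755 = 1225 \cdot 1 + 29755 = 1225 + 29755 = 30980$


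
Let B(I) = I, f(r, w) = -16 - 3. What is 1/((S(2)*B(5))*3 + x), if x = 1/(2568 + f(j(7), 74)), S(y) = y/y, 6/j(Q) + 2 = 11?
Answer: 2549/38236 ≈ 0.066665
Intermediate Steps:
j(Q) = ⅔ (j(Q) = 6/(-2 + 11) = 6/9 = 6*(⅑) = ⅔)
f(r, w) = -19
S(y) = 1
x = 1/2549 (x = 1/(2568 - 19) = 1/2549 ≈ 0.00039231)
1/((S(2)*B(5))*3 + x) = 1/((1*5)*3 + 1/2549) = 1/(5*3 + 1/2549) = 1/(15 + 1/2549) = 1/(38236/2549) = 2549/38236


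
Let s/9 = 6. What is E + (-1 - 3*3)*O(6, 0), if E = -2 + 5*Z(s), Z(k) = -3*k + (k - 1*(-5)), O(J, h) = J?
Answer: -577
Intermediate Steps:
s = 54 (s = 9*6 = 54)
Z(k) = 5 - 2*k (Z(k) = -3*k + (k + 5) = -3*k + (5 + k) = 5 - 2*k)
E = -517 (E = -2 + 5*(5 - 2*54) = -2 + 5*(5 - 108) = -2 + 5*(-103) = -2 - 515 = -517)
E + (-1 - 3*3)*O(6, 0) = -517 + (-1 - 3*3)*6 = -517 + (-1 - 9)*6 = -517 - 10*6 = -517 - 60 = -577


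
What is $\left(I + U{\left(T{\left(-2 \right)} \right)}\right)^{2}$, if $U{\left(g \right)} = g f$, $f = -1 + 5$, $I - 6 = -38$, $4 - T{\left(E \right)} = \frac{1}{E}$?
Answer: $196$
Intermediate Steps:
$T{\left(E \right)} = 4 - \frac{1}{E}$
$I = -32$ ($I = 6 - 38 = -32$)
$f = 4$
$U{\left(g \right)} = 4 g$ ($U{\left(g \right)} = g 4 = 4 g$)
$\left(I + U{\left(T{\left(-2 \right)} \right)}\right)^{2} = \left(-32 + 4 \left(4 - \frac{1}{-2}\right)\right)^{2} = \left(-32 + 4 \left(4 - - \frac{1}{2}\right)\right)^{2} = \left(-32 + 4 \left(4 + \frac{1}{2}\right)\right)^{2} = \left(-32 + 4 \cdot \frac{9}{2}\right)^{2} = \left(-32 + 18\right)^{2} = \left(-14\right)^{2} = 196$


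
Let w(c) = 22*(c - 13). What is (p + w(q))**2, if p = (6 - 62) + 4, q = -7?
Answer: 242064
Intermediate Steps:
p = -52 (p = -56 + 4 = -52)
w(c) = -286 + 22*c (w(c) = 22*(-13 + c) = -286 + 22*c)
(p + w(q))**2 = (-52 + (-286 + 22*(-7)))**2 = (-52 + (-286 - 154))**2 = (-52 - 440)**2 = (-492)**2 = 242064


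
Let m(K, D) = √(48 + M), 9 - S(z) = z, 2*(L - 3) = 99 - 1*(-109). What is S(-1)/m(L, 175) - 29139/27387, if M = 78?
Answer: -9713/9129 + 5*√14/21 ≈ -0.17310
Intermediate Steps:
L = 107 (L = 3 + (99 - 1*(-109))/2 = 3 + (99 + 109)/2 = 3 + (½)*208 = 3 + 104 = 107)
S(z) = 9 - z
m(K, D) = 3*√14 (m(K, D) = √(48 + 78) = √126 = 3*√14)
S(-1)/m(L, 175) - 29139/27387 = (9 - 1*(-1))/((3*√14)) - 29139/27387 = (9 + 1)*(√14/42) - 29139*1/27387 = 10*(√14/42) - 9713/9129 = 5*√14/21 - 9713/9129 = -9713/9129 + 5*√14/21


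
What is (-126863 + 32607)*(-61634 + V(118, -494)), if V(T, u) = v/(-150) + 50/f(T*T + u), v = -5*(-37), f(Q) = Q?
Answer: 117032180122328/20145 ≈ 5.8095e+9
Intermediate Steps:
v = 185
V(T, u) = -37/30 + 50/(u + T²) (V(T, u) = 185/(-150) + 50/(T*T + u) = 185*(-1/150) + 50/(T² + u) = -37/30 + 50/(u + T²))
(-126863 + 32607)*(-61634 + V(118, -494)) = (-126863 + 32607)*(-61634 + (-37/30 + 50/(-494 + 118²))) = -94256*(-61634 + (-37/30 + 50/(-494 + 13924))) = -94256*(-61634 + (-37/30 + 50/13430)) = -94256*(-61634 + (-37/30 + 50*(1/13430))) = -94256*(-61634 + (-37/30 + 5/1343)) = -94256*(-61634 - 49541/40290) = -94256*(-2483283401/40290) = 117032180122328/20145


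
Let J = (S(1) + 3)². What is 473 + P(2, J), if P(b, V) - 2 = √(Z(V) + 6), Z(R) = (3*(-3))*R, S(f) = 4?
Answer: 475 + I*√435 ≈ 475.0 + 20.857*I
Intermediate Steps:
Z(R) = -9*R
J = 49 (J = (4 + 3)² = 7² = 49)
P(b, V) = 2 + √(6 - 9*V) (P(b, V) = 2 + √(-9*V + 6) = 2 + √(6 - 9*V))
473 + P(2, J) = 473 + (2 + √(6 - 9*49)) = 473 + (2 + √(6 - 441)) = 473 + (2 + √(-435)) = 473 + (2 + I*√435) = 475 + I*√435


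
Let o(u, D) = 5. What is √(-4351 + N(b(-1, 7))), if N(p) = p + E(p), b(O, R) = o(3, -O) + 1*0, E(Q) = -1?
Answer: 3*I*√483 ≈ 65.932*I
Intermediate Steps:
b(O, R) = 5 (b(O, R) = 5 + 1*0 = 5 + 0 = 5)
N(p) = -1 + p (N(p) = p - 1 = -1 + p)
√(-4351 + N(b(-1, 7))) = √(-4351 + (-1 + 5)) = √(-4351 + 4) = √(-4347) = 3*I*√483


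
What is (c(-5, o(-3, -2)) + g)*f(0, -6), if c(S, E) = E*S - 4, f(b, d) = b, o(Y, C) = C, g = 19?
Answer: 0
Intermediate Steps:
c(S, E) = -4 + E*S
(c(-5, o(-3, -2)) + g)*f(0, -6) = ((-4 - 2*(-5)) + 19)*0 = ((-4 + 10) + 19)*0 = (6 + 19)*0 = 25*0 = 0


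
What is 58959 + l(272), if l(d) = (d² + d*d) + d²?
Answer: 280911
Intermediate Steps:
l(d) = 3*d² (l(d) = (d² + d²) + d² = 2*d² + d² = 3*d²)
58959 + l(272) = 58959 + 3*272² = 58959 + 3*73984 = 58959 + 221952 = 280911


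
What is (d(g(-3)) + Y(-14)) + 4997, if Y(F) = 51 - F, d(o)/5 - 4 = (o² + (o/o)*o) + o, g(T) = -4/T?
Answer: 45938/9 ≈ 5104.2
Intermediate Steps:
d(o) = 20 + 5*o² + 10*o (d(o) = 20 + 5*((o² + (o/o)*o) + o) = 20 + 5*((o² + 1*o) + o) = 20 + 5*((o² + o) + o) = 20 + 5*((o + o²) + o) = 20 + 5*(o² + 2*o) = 20 + (5*o² + 10*o) = 20 + 5*o² + 10*o)
(d(g(-3)) + Y(-14)) + 4997 = ((20 + 5*(-4/(-3))² + 10*(-4/(-3))) + (51 - 1*(-14))) + 4997 = ((20 + 5*(-4*(-⅓))² + 10*(-4*(-⅓))) + (51 + 14)) + 4997 = ((20 + 5*(4/3)² + 10*(4/3)) + 65) + 4997 = ((20 + 5*(16/9) + 40/3) + 65) + 4997 = ((20 + 80/9 + 40/3) + 65) + 4997 = (380/9 + 65) + 4997 = 965/9 + 4997 = 45938/9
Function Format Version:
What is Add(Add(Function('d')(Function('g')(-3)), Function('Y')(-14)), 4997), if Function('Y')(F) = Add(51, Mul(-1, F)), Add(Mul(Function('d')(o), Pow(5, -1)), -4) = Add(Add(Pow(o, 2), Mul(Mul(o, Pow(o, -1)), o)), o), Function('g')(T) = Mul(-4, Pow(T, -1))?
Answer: Rational(45938, 9) ≈ 5104.2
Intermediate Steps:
Function('d')(o) = Add(20, Mul(5, Pow(o, 2)), Mul(10, o)) (Function('d')(o) = Add(20, Mul(5, Add(Add(Pow(o, 2), Mul(Mul(o, Pow(o, -1)), o)), o))) = Add(20, Mul(5, Add(Add(Pow(o, 2), Mul(1, o)), o))) = Add(20, Mul(5, Add(Add(Pow(o, 2), o), o))) = Add(20, Mul(5, Add(Add(o, Pow(o, 2)), o))) = Add(20, Mul(5, Add(Pow(o, 2), Mul(2, o)))) = Add(20, Add(Mul(5, Pow(o, 2)), Mul(10, o))) = Add(20, Mul(5, Pow(o, 2)), Mul(10, o)))
Add(Add(Function('d')(Function('g')(-3)), Function('Y')(-14)), 4997) = Add(Add(Add(20, Mul(5, Pow(Mul(-4, Pow(-3, -1)), 2)), Mul(10, Mul(-4, Pow(-3, -1)))), Add(51, Mul(-1, -14))), 4997) = Add(Add(Add(20, Mul(5, Pow(Mul(-4, Rational(-1, 3)), 2)), Mul(10, Mul(-4, Rational(-1, 3)))), Add(51, 14)), 4997) = Add(Add(Add(20, Mul(5, Pow(Rational(4, 3), 2)), Mul(10, Rational(4, 3))), 65), 4997) = Add(Add(Add(20, Mul(5, Rational(16, 9)), Rational(40, 3)), 65), 4997) = Add(Add(Add(20, Rational(80, 9), Rational(40, 3)), 65), 4997) = Add(Add(Rational(380, 9), 65), 4997) = Add(Rational(965, 9), 4997) = Rational(45938, 9)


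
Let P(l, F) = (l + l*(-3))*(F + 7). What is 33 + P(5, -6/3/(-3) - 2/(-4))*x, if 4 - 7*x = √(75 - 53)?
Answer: -41/3 + 35*√22/3 ≈ 41.055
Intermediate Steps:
P(l, F) = -2*l*(7 + F) (P(l, F) = (l - 3*l)*(7 + F) = (-2*l)*(7 + F) = -2*l*(7 + F))
x = 4/7 - √22/7 (x = 4/7 - √(75 - 53)/7 = 4/7 - √22/7 ≈ -0.098631)
33 + P(5, -6/3/(-3) - 2/(-4))*x = 33 + (-2*5*(7 + (-6/3/(-3) - 2/(-4))))*(4/7 - √22/7) = 33 + (-2*5*(7 + (-6*⅓*(-⅓) - 2*(-¼))))*(4/7 - √22/7) = 33 + (-2*5*(7 + (-2*(-⅓) + ½)))*(4/7 - √22/7) = 33 + (-2*5*(7 + (⅔ + ½)))*(4/7 - √22/7) = 33 + (-2*5*(7 + 7/6))*(4/7 - √22/7) = 33 + (-2*5*49/6)*(4/7 - √22/7) = 33 - 245*(4/7 - √22/7)/3 = 33 + (-140/3 + 35*√22/3) = -41/3 + 35*√22/3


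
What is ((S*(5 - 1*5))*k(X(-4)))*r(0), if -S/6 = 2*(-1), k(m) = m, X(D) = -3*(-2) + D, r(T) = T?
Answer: 0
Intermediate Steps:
X(D) = 6 + D
S = 12 (S = -12*(-1) = -6*(-2) = 12)
((S*(5 - 1*5))*k(X(-4)))*r(0) = ((12*(5 - 1*5))*(6 - 4))*0 = ((12*(5 - 5))*2)*0 = ((12*0)*2)*0 = (0*2)*0 = 0*0 = 0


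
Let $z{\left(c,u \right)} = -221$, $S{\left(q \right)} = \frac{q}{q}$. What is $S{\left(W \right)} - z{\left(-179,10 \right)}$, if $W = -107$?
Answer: $222$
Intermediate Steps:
$S{\left(q \right)} = 1$
$S{\left(W \right)} - z{\left(-179,10 \right)} = 1 - -221 = 1 + 221 = 222$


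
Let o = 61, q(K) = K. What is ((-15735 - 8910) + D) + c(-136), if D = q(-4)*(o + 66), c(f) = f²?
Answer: -6657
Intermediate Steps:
D = -508 (D = -4*(61 + 66) = -4*127 = -508)
((-15735 - 8910) + D) + c(-136) = ((-15735 - 8910) - 508) + (-136)² = (-24645 - 508) + 18496 = -25153 + 18496 = -6657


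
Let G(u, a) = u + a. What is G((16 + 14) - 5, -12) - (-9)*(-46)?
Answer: -401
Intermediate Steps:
G(u, a) = a + u
G((16 + 14) - 5, -12) - (-9)*(-46) = (-12 + ((16 + 14) - 5)) - (-9)*(-46) = (-12 + (30 - 5)) - 1*414 = (-12 + 25) - 414 = 13 - 414 = -401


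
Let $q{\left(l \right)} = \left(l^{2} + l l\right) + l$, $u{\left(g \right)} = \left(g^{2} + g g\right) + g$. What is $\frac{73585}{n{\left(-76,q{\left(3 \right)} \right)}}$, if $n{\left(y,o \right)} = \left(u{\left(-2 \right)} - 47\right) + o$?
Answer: $- \frac{14717}{4} \approx -3679.3$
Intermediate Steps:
$u{\left(g \right)} = g + 2 g^{2}$ ($u{\left(g \right)} = \left(g^{2} + g^{2}\right) + g = 2 g^{2} + g = g + 2 g^{2}$)
$q{\left(l \right)} = l + 2 l^{2}$ ($q{\left(l \right)} = \left(l^{2} + l^{2}\right) + l = 2 l^{2} + l = l + 2 l^{2}$)
$n{\left(y,o \right)} = -41 + o$ ($n{\left(y,o \right)} = \left(- 2 \left(1 + 2 \left(-2\right)\right) - 47\right) + o = \left(- 2 \left(1 - 4\right) - 47\right) + o = \left(\left(-2\right) \left(-3\right) - 47\right) + o = \left(6 - 47\right) + o = -41 + o$)
$\frac{73585}{n{\left(-76,q{\left(3 \right)} \right)}} = \frac{73585}{-41 + 3 \left(1 + 2 \cdot 3\right)} = \frac{73585}{-41 + 3 \left(1 + 6\right)} = \frac{73585}{-41 + 3 \cdot 7} = \frac{73585}{-41 + 21} = \frac{73585}{-20} = 73585 \left(- \frac{1}{20}\right) = - \frac{14717}{4}$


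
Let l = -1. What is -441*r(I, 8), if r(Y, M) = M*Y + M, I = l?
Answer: 0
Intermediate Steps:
I = -1
r(Y, M) = M + M*Y
-441*r(I, 8) = -3528*(1 - 1) = -3528*0 = -441*0 = 0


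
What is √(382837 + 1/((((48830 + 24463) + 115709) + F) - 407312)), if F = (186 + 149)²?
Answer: 2*√21981928676690/15155 ≈ 618.74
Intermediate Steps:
F = 112225 (F = 335² = 112225)
√(382837 + 1/((((48830 + 24463) + 115709) + F) - 407312)) = √(382837 + 1/((((48830 + 24463) + 115709) + 112225) - 407312)) = √(382837 + 1/(((73293 + 115709) + 112225) - 407312)) = √(382837 + 1/((189002 + 112225) - 407312)) = √(382837 + 1/(301227 - 407312)) = √(382837 + 1/(-106085)) = √(382837 - 1/106085) = √(40613263144/106085) = 2*√21981928676690/15155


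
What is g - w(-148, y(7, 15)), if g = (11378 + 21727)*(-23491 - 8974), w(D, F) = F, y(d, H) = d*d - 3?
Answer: -1074753871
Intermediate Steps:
y(d, H) = -3 + d**2 (y(d, H) = d**2 - 3 = -3 + d**2)
g = -1074753825 (g = 33105*(-32465) = -1074753825)
g - w(-148, y(7, 15)) = -1074753825 - (-3 + 7**2) = -1074753825 - (-3 + 49) = -1074753825 - 1*46 = -1074753825 - 46 = -1074753871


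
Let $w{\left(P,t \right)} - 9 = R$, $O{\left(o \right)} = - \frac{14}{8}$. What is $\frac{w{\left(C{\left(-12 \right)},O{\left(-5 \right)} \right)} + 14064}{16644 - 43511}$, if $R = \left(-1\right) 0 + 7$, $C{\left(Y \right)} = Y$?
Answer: $- \frac{14080}{26867} \approx -0.52406$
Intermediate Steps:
$O{\left(o \right)} = - \frac{7}{4}$ ($O{\left(o \right)} = \left(-14\right) \frac{1}{8} = - \frac{7}{4}$)
$R = 7$ ($R = 0 + 7 = 7$)
$w{\left(P,t \right)} = 16$ ($w{\left(P,t \right)} = 9 + 7 = 16$)
$\frac{w{\left(C{\left(-12 \right)},O{\left(-5 \right)} \right)} + 14064}{16644 - 43511} = \frac{16 + 14064}{16644 - 43511} = \frac{14080}{-26867} = 14080 \left(- \frac{1}{26867}\right) = - \frac{14080}{26867}$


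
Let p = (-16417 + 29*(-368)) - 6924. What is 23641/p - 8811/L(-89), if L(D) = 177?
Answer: -101291000/2006767 ≈ -50.475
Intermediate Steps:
p = -34013 (p = (-16417 - 10672) - 6924 = -27089 - 6924 = -34013)
23641/p - 8811/L(-89) = 23641/(-34013) - 8811/177 = 23641*(-1/34013) - 8811*1/177 = -23641/34013 - 2937/59 = -101291000/2006767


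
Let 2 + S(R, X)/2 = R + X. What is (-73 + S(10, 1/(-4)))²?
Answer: 13225/4 ≈ 3306.3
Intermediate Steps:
S(R, X) = -4 + 2*R + 2*X (S(R, X) = -4 + 2*(R + X) = -4 + (2*R + 2*X) = -4 + 2*R + 2*X)
(-73 + S(10, 1/(-4)))² = (-73 + (-4 + 2*10 + 2/(-4)))² = (-73 + (-4 + 20 + 2*(-¼)))² = (-73 + (-4 + 20 - ½))² = (-73 + 31/2)² = (-115/2)² = 13225/4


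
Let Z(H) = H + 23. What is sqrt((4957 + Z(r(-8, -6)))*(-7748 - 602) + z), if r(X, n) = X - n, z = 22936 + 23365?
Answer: I*sqrt(41519999) ≈ 6443.6*I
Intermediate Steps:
z = 46301
Z(H) = 23 + H
sqrt((4957 + Z(r(-8, -6)))*(-7748 - 602) + z) = sqrt((4957 + (23 + (-8 - 1*(-6))))*(-7748 - 602) + 46301) = sqrt((4957 + (23 + (-8 + 6)))*(-8350) + 46301) = sqrt((4957 + (23 - 2))*(-8350) + 46301) = sqrt((4957 + 21)*(-8350) + 46301) = sqrt(4978*(-8350) + 46301) = sqrt(-41566300 + 46301) = sqrt(-41519999) = I*sqrt(41519999)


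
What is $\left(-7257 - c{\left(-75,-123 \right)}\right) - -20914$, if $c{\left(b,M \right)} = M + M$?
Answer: $13903$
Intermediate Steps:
$c{\left(b,M \right)} = 2 M$
$\left(-7257 - c{\left(-75,-123 \right)}\right) - -20914 = \left(-7257 - 2 \left(-123\right)\right) - -20914 = \left(-7257 - -246\right) + 20914 = \left(-7257 + 246\right) + 20914 = -7011 + 20914 = 13903$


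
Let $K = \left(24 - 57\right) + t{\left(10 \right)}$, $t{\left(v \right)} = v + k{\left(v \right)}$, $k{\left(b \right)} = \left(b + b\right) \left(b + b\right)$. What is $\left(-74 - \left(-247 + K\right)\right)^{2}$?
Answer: $41616$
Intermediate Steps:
$k{\left(b \right)} = 4 b^{2}$ ($k{\left(b \right)} = 2 b 2 b = 4 b^{2}$)
$t{\left(v \right)} = v + 4 v^{2}$
$K = 377$ ($K = \left(24 - 57\right) + 10 \left(1 + 4 \cdot 10\right) = -33 + 10 \left(1 + 40\right) = -33 + 10 \cdot 41 = -33 + 410 = 377$)
$\left(-74 - \left(-247 + K\right)\right)^{2} = \left(-74 + \left(247 - 377\right)\right)^{2} = \left(-74 - 130\right)^{2} = \left(-204\right)^{2} = 41616$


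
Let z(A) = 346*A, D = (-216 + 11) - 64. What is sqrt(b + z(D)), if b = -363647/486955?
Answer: I*sqrt(22070365340779735)/486955 ≈ 305.08*I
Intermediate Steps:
D = -269 (D = -205 - 64 = -269)
b = -363647/486955 (b = -363647*1/486955 = -363647/486955 ≈ -0.74678)
sqrt(b + z(D)) = sqrt(-363647/486955 + 346*(-269)) = sqrt(-363647/486955 - 93074) = sqrt(-45323213317/486955) = I*sqrt(22070365340779735)/486955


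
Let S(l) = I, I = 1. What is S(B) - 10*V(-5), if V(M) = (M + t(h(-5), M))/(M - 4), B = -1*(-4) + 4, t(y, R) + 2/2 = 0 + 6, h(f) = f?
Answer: 1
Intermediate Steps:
t(y, R) = 5 (t(y, R) = -1 + (0 + 6) = -1 + 6 = 5)
B = 8 (B = 4 + 4 = 8)
S(l) = 1
V(M) = (5 + M)/(-4 + M) (V(M) = (M + 5)/(M - 4) = (5 + M)/(-4 + M))
S(B) - 10*V(-5) = 1 - 10*(5 - 5)/(-4 - 5) = 1 - 10*0/(-9) = 1 - (-10)*0/9 = 1 - 10*0 = 1 + 0 = 1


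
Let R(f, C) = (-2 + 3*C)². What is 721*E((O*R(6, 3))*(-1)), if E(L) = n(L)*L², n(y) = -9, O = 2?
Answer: -62320356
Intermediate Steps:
E(L) = -9*L²
721*E((O*R(6, 3))*(-1)) = 721*(-9*4*(-2 + 3*3)⁴) = 721*(-9*4*(-2 + 9)⁴) = 721*(-9*((2*7²)*(-1))²) = 721*(-9*((2*49)*(-1))²) = 721*(-9*(98*(-1))²) = 721*(-9*(-98)²) = 721*(-9*9604) = 721*(-86436) = -62320356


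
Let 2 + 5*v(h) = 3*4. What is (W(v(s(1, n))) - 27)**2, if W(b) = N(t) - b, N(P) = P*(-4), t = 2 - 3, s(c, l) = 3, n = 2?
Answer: 625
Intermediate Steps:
v(h) = 2 (v(h) = -2/5 + (3*4)/5 = -2/5 + (1/5)*12 = -2/5 + 12/5 = 2)
t = -1
N(P) = -4*P
W(b) = 4 - b (W(b) = -4*(-1) - b = 4 - b)
(W(v(s(1, n))) - 27)**2 = ((4 - 1*2) - 27)**2 = ((4 - 2) - 27)**2 = (2 - 27)**2 = (-25)**2 = 625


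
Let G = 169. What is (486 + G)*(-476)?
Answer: -311780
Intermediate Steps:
(486 + G)*(-476) = (486 + 169)*(-476) = 655*(-476) = -311780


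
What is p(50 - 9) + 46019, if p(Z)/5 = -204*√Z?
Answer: 46019 - 1020*√41 ≈ 39488.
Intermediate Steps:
p(Z) = -1020*√Z (p(Z) = 5*(-204*√Z) = -1020*√Z)
p(50 - 9) + 46019 = -1020*√(50 - 9) + 46019 = -1020*√41 + 46019 = 46019 - 1020*√41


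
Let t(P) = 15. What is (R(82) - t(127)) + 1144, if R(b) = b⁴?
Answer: 45213305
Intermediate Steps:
(R(82) - t(127)) + 1144 = (82⁴ - 1*15) + 1144 = (45212176 - 15) + 1144 = 45212161 + 1144 = 45213305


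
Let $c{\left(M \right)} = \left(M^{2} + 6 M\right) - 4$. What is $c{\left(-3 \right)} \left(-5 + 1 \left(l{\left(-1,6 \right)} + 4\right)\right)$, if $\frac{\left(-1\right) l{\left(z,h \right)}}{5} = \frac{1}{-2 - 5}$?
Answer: $\frac{26}{7} \approx 3.7143$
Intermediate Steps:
$l{\left(z,h \right)} = \frac{5}{7}$ ($l{\left(z,h \right)} = - \frac{5}{-2 - 5} = - \frac{5}{-7} = \left(-5\right) \left(- \frac{1}{7}\right) = \frac{5}{7}$)
$c{\left(M \right)} = -4 + M^{2} + 6 M$
$c{\left(-3 \right)} \left(-5 + 1 \left(l{\left(-1,6 \right)} + 4\right)\right) = \left(-4 + \left(-3\right)^{2} + 6 \left(-3\right)\right) \left(-5 + 1 \left(\frac{5}{7} + 4\right)\right) = \left(-4 + 9 - 18\right) \left(-5 + 1 \cdot \frac{33}{7}\right) = - 13 \left(-5 + \frac{33}{7}\right) = \left(-13\right) \left(- \frac{2}{7}\right) = \frac{26}{7}$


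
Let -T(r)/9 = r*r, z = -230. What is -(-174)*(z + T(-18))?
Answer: -547404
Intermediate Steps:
T(r) = -9*r² (T(r) = -9*r*r = -9*r²)
-(-174)*(z + T(-18)) = -(-174)*(-230 - 9*(-18)²) = -(-174)*(-230 - 9*324) = -(-174)*(-230 - 2916) = -(-174)*(-3146) = -1*547404 = -547404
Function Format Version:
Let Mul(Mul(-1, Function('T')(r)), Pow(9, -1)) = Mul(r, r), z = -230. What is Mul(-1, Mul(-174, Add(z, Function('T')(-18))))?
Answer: -547404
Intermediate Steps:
Function('T')(r) = Mul(-9, Pow(r, 2)) (Function('T')(r) = Mul(-9, Mul(r, r)) = Mul(-9, Pow(r, 2)))
Mul(-1, Mul(-174, Add(z, Function('T')(-18)))) = Mul(-1, Mul(-174, Add(-230, Mul(-9, Pow(-18, 2))))) = Mul(-1, Mul(-174, Add(-230, Mul(-9, 324)))) = Mul(-1, Mul(-174, Add(-230, -2916))) = Mul(-1, Mul(-174, -3146)) = Mul(-1, 547404) = -547404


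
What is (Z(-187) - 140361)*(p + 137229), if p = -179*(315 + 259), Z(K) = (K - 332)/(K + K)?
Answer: -1810167671085/374 ≈ -4.8400e+9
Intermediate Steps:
Z(K) = (-332 + K)/(2*K) (Z(K) = (-332 + K)/((2*K)) = (-332 + K)*(1/(2*K)) = (-332 + K)/(2*K))
p = -102746 (p = -179*574 = -102746)
(Z(-187) - 140361)*(p + 137229) = ((½)*(-332 - 187)/(-187) - 140361)*(-102746 + 137229) = ((½)*(-1/187)*(-519) - 140361)*34483 = (519/374 - 140361)*34483 = -52494495/374*34483 = -1810167671085/374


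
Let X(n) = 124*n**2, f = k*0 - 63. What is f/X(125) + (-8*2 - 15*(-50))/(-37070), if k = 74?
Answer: -142446041/7182312500 ≈ -0.019833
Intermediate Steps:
f = -63 (f = 74*0 - 63 = 0 - 63 = -63)
f/X(125) + (-8*2 - 15*(-50))/(-37070) = -63/(124*125**2) + (-8*2 - 15*(-50))/(-37070) = -63/(124*15625) + (-16 + 750)*(-1/37070) = -63/1937500 + 734*(-1/37070) = -63*1/1937500 - 367/18535 = -63/1937500 - 367/18535 = -142446041/7182312500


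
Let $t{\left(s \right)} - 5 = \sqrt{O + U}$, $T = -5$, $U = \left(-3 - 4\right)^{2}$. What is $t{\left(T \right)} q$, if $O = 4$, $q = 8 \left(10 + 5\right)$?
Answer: $600 + 120 \sqrt{53} \approx 1473.6$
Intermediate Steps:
$q = 120$ ($q = 8 \cdot 15 = 120$)
$U = 49$ ($U = \left(-7\right)^{2} = 49$)
$t{\left(s \right)} = 5 + \sqrt{53}$ ($t{\left(s \right)} = 5 + \sqrt{4 + 49} = 5 + \sqrt{53}$)
$t{\left(T \right)} q = \left(5 + \sqrt{53}\right) 120 = 600 + 120 \sqrt{53}$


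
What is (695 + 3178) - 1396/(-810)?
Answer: 1569263/405 ≈ 3874.7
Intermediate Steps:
(695 + 3178) - 1396/(-810) = 3873 - 1396*(-1/810) = 3873 + 698/405 = 1569263/405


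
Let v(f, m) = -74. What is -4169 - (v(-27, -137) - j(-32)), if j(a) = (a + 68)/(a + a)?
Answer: -65529/16 ≈ -4095.6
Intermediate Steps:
j(a) = (68 + a)/(2*a) (j(a) = (68 + a)/((2*a)) = (68 + a)*(1/(2*a)) = (68 + a)/(2*a))
-4169 - (v(-27, -137) - j(-32)) = -4169 - (-74 - (68 - 32)/(2*(-32))) = -4169 - (-74 - (-1)*36/(2*32)) = -4169 - (-74 - 1*(-9/16)) = -4169 - (-74 + 9/16) = -4169 - 1*(-1175/16) = -4169 + 1175/16 = -65529/16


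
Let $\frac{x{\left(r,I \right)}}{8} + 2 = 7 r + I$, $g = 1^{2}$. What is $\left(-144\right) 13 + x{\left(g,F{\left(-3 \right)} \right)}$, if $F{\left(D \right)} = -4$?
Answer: $-1864$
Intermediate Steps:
$g = 1$
$x{\left(r,I \right)} = -16 + 8 I + 56 r$ ($x{\left(r,I \right)} = -16 + 8 \left(7 r + I\right) = -16 + 8 \left(I + 7 r\right) = -16 + \left(8 I + 56 r\right) = -16 + 8 I + 56 r$)
$\left(-144\right) 13 + x{\left(g,F{\left(-3 \right)} \right)} = \left(-144\right) 13 + \left(-16 + 8 \left(-4\right) + 56 \cdot 1\right) = -1872 - -8 = -1872 + 8 = -1864$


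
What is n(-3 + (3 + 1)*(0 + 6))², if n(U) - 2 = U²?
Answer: 196249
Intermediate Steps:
n(U) = 2 + U²
n(-3 + (3 + 1)*(0 + 6))² = (2 + (-3 + (3 + 1)*(0 + 6))²)² = (2 + (-3 + 4*6)²)² = (2 + (-3 + 24)²)² = (2 + 21²)² = (2 + 441)² = 443² = 196249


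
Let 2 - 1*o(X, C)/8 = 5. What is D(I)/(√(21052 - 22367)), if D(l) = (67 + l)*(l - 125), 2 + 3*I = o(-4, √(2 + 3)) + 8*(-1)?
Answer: 68303*I*√1315/11835 ≈ 209.28*I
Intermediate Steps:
o(X, C) = -24 (o(X, C) = 16 - 8*5 = 16 - 40 = -24)
I = -34/3 (I = -⅔ + (-24 + 8*(-1))/3 = -⅔ + (-24 - 8)/3 = -⅔ + (⅓)*(-32) = -⅔ - 32/3 = -34/3 ≈ -11.333)
D(l) = (-125 + l)*(67 + l) (D(l) = (67 + l)*(-125 + l) = (-125 + l)*(67 + l))
D(I)/(√(21052 - 22367)) = (-8375 + (-34/3)² - 58*(-34/3))/(√(21052 - 22367)) = (-8375 + 1156/9 + 1972/3)/(√(-1315)) = -68303*(-I*√1315/1315)/9 = -(-68303)*I*√1315/11835 = 68303*I*√1315/11835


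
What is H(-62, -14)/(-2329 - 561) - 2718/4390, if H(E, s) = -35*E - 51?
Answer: -1715743/1268710 ≈ -1.3524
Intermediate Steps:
H(E, s) = -51 - 35*E
H(-62, -14)/(-2329 - 561) - 2718/4390 = (-51 - 35*(-62))/(-2329 - 561) - 2718/4390 = (-51 + 2170)/(-2890) - 2718*1/4390 = 2119*(-1/2890) - 1359/2195 = -2119/2890 - 1359/2195 = -1715743/1268710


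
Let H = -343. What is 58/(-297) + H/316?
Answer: -120199/93852 ≈ -1.2807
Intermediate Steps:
58/(-297) + H/316 = 58/(-297) - 343/316 = 58*(-1/297) - 343*1/316 = -58/297 - 343/316 = -120199/93852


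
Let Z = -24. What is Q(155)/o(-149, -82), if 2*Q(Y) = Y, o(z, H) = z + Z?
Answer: -155/346 ≈ -0.44798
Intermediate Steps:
o(z, H) = -24 + z (o(z, H) = z - 24 = -24 + z)
Q(Y) = Y/2
Q(155)/o(-149, -82) = ((½)*155)/(-24 - 149) = (155/2)/(-173) = (155/2)*(-1/173) = -155/346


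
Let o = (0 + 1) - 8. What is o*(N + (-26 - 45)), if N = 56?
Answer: 105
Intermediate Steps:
o = -7 (o = 1 - 8 = -7)
o*(N + (-26 - 45)) = -7*(56 + (-26 - 45)) = -7*(56 - 71) = -7*(-15) = 105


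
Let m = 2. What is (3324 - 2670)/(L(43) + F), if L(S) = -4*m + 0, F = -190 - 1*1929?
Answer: -218/709 ≈ -0.30748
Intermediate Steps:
F = -2119 (F = -190 - 1929 = -2119)
L(S) = -8 (L(S) = -4*2 + 0 = -8 + 0 = -8)
(3324 - 2670)/(L(43) + F) = (3324 - 2670)/(-8 - 2119) = 654/(-2127) = 654*(-1/2127) = -218/709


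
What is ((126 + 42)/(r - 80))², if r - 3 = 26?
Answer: 3136/289 ≈ 10.851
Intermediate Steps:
r = 29 (r = 3 + 26 = 29)
((126 + 42)/(r - 80))² = ((126 + 42)/(29 - 80))² = (168/(-51))² = (168*(-1/51))² = (-56/17)² = 3136/289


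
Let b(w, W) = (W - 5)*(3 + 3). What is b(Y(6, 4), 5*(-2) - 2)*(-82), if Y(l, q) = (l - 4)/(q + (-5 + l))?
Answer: 8364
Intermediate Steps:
Y(l, q) = (-4 + l)/(-5 + l + q)
b(w, W) = -30 + 6*W (b(w, W) = (-5 + W)*6 = -30 + 6*W)
b(Y(6, 4), 5*(-2) - 2)*(-82) = (-30 + 6*(5*(-2) - 2))*(-82) = (-30 + 6*(-10 - 2))*(-82) = (-30 + 6*(-12))*(-82) = (-30 - 72)*(-82) = -102*(-82) = 8364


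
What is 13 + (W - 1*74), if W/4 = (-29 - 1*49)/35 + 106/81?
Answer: -183367/2835 ≈ -64.680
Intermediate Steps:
W = -10432/2835 (W = 4*((-29 - 1*49)/35 + 106/81) = 4*((-29 - 49)*(1/35) + 106*(1/81)) = 4*(-78*1/35 + 106/81) = 4*(-78/35 + 106/81) = 4*(-2608/2835) = -10432/2835 ≈ -3.6797)
13 + (W - 1*74) = 13 + (-10432/2835 - 1*74) = 13 + (-10432/2835 - 74) = 13 - 220222/2835 = -183367/2835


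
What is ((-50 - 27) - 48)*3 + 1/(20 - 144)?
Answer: -46501/124 ≈ -375.01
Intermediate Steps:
((-50 - 27) - 48)*3 + 1/(20 - 144) = (-77 - 48)*3 + 1/(-124) = -125*3 - 1/124 = -375 - 1/124 = -46501/124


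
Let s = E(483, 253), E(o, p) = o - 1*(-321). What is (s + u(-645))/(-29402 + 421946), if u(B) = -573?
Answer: 77/130848 ≈ 0.00058847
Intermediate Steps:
E(o, p) = 321 + o (E(o, p) = o + 321 = 321 + o)
s = 804 (s = 321 + 483 = 804)
(s + u(-645))/(-29402 + 421946) = (804 - 573)/(-29402 + 421946) = 231/392544 = 231*(1/392544) = 77/130848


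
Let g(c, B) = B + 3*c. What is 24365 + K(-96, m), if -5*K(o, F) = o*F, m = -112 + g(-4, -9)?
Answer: 109057/5 ≈ 21811.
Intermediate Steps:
m = -133 (m = -112 + (-9 + 3*(-4)) = -112 + (-9 - 12) = -112 - 21 = -133)
K(o, F) = -F*o/5 (K(o, F) = -o*F/5 = -F*o/5)
24365 + K(-96, m) = 24365 - ⅕*(-133)*(-96) = 24365 - 12768/5 = 109057/5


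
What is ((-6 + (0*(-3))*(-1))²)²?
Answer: 1296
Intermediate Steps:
((-6 + (0*(-3))*(-1))²)² = ((-6 + 0*(-1))²)² = ((-6 + 0)²)² = ((-6)²)² = 36² = 1296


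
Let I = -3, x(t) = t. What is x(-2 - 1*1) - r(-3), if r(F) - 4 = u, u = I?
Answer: -4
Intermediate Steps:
u = -3
r(F) = 1 (r(F) = 4 - 3 = 1)
x(-2 - 1*1) - r(-3) = (-2 - 1*1) - 1*1 = (-2 - 1) - 1 = -3 - 1 = -4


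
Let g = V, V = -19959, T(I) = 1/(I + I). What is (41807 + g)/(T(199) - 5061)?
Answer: -8695504/2014277 ≈ -4.3169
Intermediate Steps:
T(I) = 1/(2*I)
g = -19959
(41807 + g)/(T(199) - 5061) = (41807 - 19959)/((½)/199 - 5061) = 21848/((½)*(1/199) - 5061) = 21848/(1/398 - 5061) = 21848/(-2014277/398) = 21848*(-398/2014277) = -8695504/2014277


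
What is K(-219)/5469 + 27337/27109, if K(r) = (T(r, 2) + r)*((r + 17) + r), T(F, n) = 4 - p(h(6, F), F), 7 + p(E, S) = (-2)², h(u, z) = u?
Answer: 2569038521/148259121 ≈ 17.328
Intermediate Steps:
p(E, S) = -3 (p(E, S) = -7 + (-2)² = -7 + 4 = -3)
T(F, n) = 7 (T(F, n) = 4 - 1*(-3) = 4 + 3 = 7)
K(r) = (7 + r)*(17 + 2*r) (K(r) = (7 + r)*((r + 17) + r) = (7 + r)*((17 + r) + r) = (7 + r)*(17 + 2*r))
K(-219)/5469 + 27337/27109 = (119 + 2*(-219)² + 31*(-219))/5469 + 27337/27109 = (119 + 2*47961 - 6789)*(1/5469) + 27337*(1/27109) = (119 + 95922 - 6789)*(1/5469) + 27337/27109 = 89252*(1/5469) + 27337/27109 = 89252/5469 + 27337/27109 = 2569038521/148259121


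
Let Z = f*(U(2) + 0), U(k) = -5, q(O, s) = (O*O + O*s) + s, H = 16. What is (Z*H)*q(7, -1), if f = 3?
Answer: -9840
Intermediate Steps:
q(O, s) = s + O² + O*s (q(O, s) = (O² + O*s) + s = s + O² + O*s)
Z = -15 (Z = 3*(-5 + 0) = 3*(-5) = -15)
(Z*H)*q(7, -1) = (-15*16)*(-1 + 7² + 7*(-1)) = -240*(-1 + 49 - 7) = -240*41 = -9840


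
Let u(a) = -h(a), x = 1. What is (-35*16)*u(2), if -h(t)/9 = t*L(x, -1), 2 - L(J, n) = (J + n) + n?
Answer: -30240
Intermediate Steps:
L(J, n) = 2 - J - 2*n (L(J, n) = 2 - ((J + n) + n) = 2 - (J + 2*n) = 2 + (-J - 2*n) = 2 - J - 2*n)
h(t) = -27*t (h(t) = -9*t*(2 - 1*1 - 2*(-1)) = -9*t*(2 - 1 + 2) = -9*t*3 = -27*t)
u(a) = 27*a (u(a) = -(-27)*a = 27*a)
(-35*16)*u(2) = (-35*16)*(27*2) = -560*54 = -30240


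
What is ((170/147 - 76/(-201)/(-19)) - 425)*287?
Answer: -171159871/1407 ≈ -1.2165e+5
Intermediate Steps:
((170/147 - 76/(-201)/(-19)) - 425)*287 = ((170*(1/147) - 76*(-1/201)*(-1/19)) - 425)*287 = ((170/147 + (76/201)*(-1/19)) - 425)*287 = ((170/147 - 4/201) - 425)*287 = (11194/9849 - 425)*287 = -4174631/9849*287 = -171159871/1407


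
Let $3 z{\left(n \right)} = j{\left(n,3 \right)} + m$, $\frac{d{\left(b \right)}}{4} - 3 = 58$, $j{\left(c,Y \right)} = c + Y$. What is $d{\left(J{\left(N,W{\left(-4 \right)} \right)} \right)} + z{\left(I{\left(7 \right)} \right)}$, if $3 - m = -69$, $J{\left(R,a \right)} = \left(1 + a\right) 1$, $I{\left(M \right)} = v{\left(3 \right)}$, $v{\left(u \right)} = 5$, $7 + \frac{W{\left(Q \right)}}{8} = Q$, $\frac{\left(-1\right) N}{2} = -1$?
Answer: $\frac{812}{3} \approx 270.67$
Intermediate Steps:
$N = 2$ ($N = \left(-2\right) \left(-1\right) = 2$)
$W{\left(Q \right)} = -56 + 8 Q$
$j{\left(c,Y \right)} = Y + c$
$I{\left(M \right)} = 5$
$J{\left(R,a \right)} = 1 + a$
$d{\left(b \right)} = 244$ ($d{\left(b \right)} = 12 + 4 \cdot 58 = 12 + 232 = 244$)
$m = 72$ ($m = 3 - -69 = 3 + 69 = 72$)
$z{\left(n \right)} = 25 + \frac{n}{3}$ ($z{\left(n \right)} = \frac{\left(3 + n\right) + 72}{3} = \frac{75 + n}{3} = 25 + \frac{n}{3}$)
$d{\left(J{\left(N,W{\left(-4 \right)} \right)} \right)} + z{\left(I{\left(7 \right)} \right)} = 244 + \left(25 + \frac{1}{3} \cdot 5\right) = 244 + \left(25 + \frac{5}{3}\right) = 244 + \frac{80}{3} = \frac{812}{3}$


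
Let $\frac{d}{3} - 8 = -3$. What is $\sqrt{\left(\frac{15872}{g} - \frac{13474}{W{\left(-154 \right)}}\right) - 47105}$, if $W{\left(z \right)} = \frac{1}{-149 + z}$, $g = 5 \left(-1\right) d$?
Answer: $\frac{\sqrt{907943709}}{15} \approx 2008.8$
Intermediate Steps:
$d = 15$ ($d = 24 + 3 \left(-3\right) = 24 - 9 = 15$)
$g = -75$ ($g = 5 \left(-1\right) 15 = \left(-5\right) 15 = -75$)
$\sqrt{\left(\frac{15872}{g} - \frac{13474}{W{\left(-154 \right)}}\right) - 47105} = \sqrt{\left(\frac{15872}{-75} - \frac{13474}{\frac{1}{-149 - 154}}\right) - 47105} = \sqrt{\left(15872 \left(- \frac{1}{75}\right) - \frac{13474}{\frac{1}{-303}}\right) - 47105} = \sqrt{\left(- \frac{15872}{75} - \frac{13474}{- \frac{1}{303}}\right) - 47105} = \sqrt{\left(- \frac{15872}{75} - -4082622\right) - 47105} = \sqrt{\left(- \frac{15872}{75} + 4082622\right) - 47105} = \sqrt{\frac{306180778}{75} - 47105} = \sqrt{\frac{302647903}{75}} = \frac{\sqrt{907943709}}{15}$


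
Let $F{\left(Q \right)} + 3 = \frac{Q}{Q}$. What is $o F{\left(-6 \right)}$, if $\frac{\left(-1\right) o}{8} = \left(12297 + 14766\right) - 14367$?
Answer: $203136$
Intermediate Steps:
$F{\left(Q \right)} = -2$ ($F{\left(Q \right)} = -3 + \frac{Q}{Q} = -3 + 1 = -2$)
$o = -101568$ ($o = - 8 \left(\left(12297 + 14766\right) - 14367\right) = - 8 \left(27063 - 14367\right) = \left(-8\right) 12696 = -101568$)
$o F{\left(-6 \right)} = \left(-101568\right) \left(-2\right) = 203136$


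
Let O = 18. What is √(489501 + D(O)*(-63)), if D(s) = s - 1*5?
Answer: 3*√54298 ≈ 699.06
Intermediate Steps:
D(s) = -5 + s (D(s) = s - 5 = -5 + s)
√(489501 + D(O)*(-63)) = √(489501 + (-5 + 18)*(-63)) = √(489501 + 13*(-63)) = √(489501 - 819) = √488682 = 3*√54298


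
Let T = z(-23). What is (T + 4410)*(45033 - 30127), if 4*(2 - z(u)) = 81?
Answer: 130926851/2 ≈ 6.5463e+7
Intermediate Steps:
z(u) = -73/4 (z(u) = 2 - ¼*81 = 2 - 81/4 = -73/4)
T = -73/4 ≈ -18.250
(T + 4410)*(45033 - 30127) = (-73/4 + 4410)*(45033 - 30127) = (17567/4)*14906 = 130926851/2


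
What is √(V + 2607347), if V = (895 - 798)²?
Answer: 2*√654189 ≈ 1617.6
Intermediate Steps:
V = 9409 (V = 97² = 9409)
√(V + 2607347) = √(9409 + 2607347) = √2616756 = 2*√654189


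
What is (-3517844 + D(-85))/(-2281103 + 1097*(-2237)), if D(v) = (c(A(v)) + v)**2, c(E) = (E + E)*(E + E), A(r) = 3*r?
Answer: -67604282381/4735092 ≈ -14277.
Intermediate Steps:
c(E) = 4*E**2 (c(E) = (2*E)*(2*E) = 4*E**2)
D(v) = (v + 36*v**2)**2 (D(v) = (4*(3*v)**2 + v)**2 = (4*(9*v**2) + v)**2 = (36*v**2 + v)**2 = (v + 36*v**2)**2)
(-3517844 + D(-85))/(-2281103 + 1097*(-2237)) = (-3517844 + (-85)**2*(1 + 36*(-85))**2)/(-2281103 + 1097*(-2237)) = (-3517844 + 7225*(1 - 3060)**2)/(-2281103 - 2453989) = (-3517844 + 7225*(-3059)**2)/(-4735092) = (-3517844 + 7225*9357481)*(-1/4735092) = (-3517844 + 67607800225)*(-1/4735092) = 67604282381*(-1/4735092) = -67604282381/4735092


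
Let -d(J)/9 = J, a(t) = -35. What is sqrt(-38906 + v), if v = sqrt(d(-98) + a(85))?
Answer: sqrt(-38906 + 11*sqrt(7)) ≈ 197.17*I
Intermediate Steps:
d(J) = -9*J
v = 11*sqrt(7) (v = sqrt(-9*(-98) - 35) = sqrt(882 - 35) = sqrt(847) = 11*sqrt(7) ≈ 29.103)
sqrt(-38906 + v) = sqrt(-38906 + 11*sqrt(7))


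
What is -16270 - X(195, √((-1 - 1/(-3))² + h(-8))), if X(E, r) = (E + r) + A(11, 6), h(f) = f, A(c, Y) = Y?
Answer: -16471 - 2*I*√17/3 ≈ -16471.0 - 2.7487*I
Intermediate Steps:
X(E, r) = 6 + E + r (X(E, r) = (E + r) + 6 = 6 + E + r)
-16270 - X(195, √((-1 - 1/(-3))² + h(-8))) = -16270 - (6 + 195 + √((-1 - 1/(-3))² - 8)) = -16270 - (6 + 195 + √((-1 - 1*(-⅓))² - 8)) = -16270 - (6 + 195 + √((-1 + ⅓)² - 8)) = -16270 - (6 + 195 + √((-⅔)² - 8)) = -16270 - (6 + 195 + √(4/9 - 8)) = -16270 - (6 + 195 + √(-68/9)) = -16270 - (6 + 195 + 2*I*√17/3) = -16270 - (201 + 2*I*√17/3) = -16270 + (-201 - 2*I*√17/3) = -16471 - 2*I*√17/3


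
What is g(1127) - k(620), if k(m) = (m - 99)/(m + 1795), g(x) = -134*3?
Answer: -971351/2415 ≈ -402.22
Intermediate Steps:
g(x) = -402
k(m) = (-99 + m)/(1795 + m)
g(1127) - k(620) = -402 - (-99 + 620)/(1795 + 620) = -402 - 521/2415 = -971351/2415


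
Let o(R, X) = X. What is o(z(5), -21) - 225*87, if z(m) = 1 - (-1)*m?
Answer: -19596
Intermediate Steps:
z(m) = 1 + m
o(z(5), -21) - 225*87 = -21 - 225*87 = -21 - 19575 = -19596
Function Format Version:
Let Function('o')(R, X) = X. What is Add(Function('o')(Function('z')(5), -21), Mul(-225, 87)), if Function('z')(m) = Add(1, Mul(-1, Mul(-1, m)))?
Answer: -19596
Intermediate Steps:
Function('z')(m) = Add(1, m)
Add(Function('o')(Function('z')(5), -21), Mul(-225, 87)) = Add(-21, Mul(-225, 87)) = Add(-21, -19575) = -19596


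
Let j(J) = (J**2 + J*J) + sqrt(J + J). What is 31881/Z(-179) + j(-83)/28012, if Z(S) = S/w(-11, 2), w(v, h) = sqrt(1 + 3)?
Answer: -891817441/2507074 + I*sqrt(166)/28012 ≈ -355.72 + 0.00045995*I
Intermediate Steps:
w(v, h) = 2 (w(v, h) = sqrt(4) = 2)
Z(S) = S/2
j(J) = 2*J**2 + sqrt(2)*sqrt(J) (j(J) = (J**2 + J**2) + sqrt(2*J) = 2*J**2 + sqrt(2)*sqrt(J))
31881/Z(-179) + j(-83)/28012 = 31881/(((1/2)*(-179))) + (2*(-83)**2 + sqrt(2)*sqrt(-83))/28012 = 31881/(-179/2) + (2*6889 + sqrt(2)*(I*sqrt(83)))*(1/28012) = 31881*(-2/179) + (13778 + I*sqrt(166))*(1/28012) = -63762/179 + (6889/14006 + I*sqrt(166)/28012) = -891817441/2507074 + I*sqrt(166)/28012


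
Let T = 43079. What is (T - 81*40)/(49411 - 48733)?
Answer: 39839/678 ≈ 58.760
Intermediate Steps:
(T - 81*40)/(49411 - 48733) = (43079 - 81*40)/(49411 - 48733) = (43079 - 3240)/678 = 39839*(1/678) = 39839/678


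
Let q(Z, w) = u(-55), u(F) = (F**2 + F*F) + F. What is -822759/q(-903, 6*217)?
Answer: -822759/5995 ≈ -137.24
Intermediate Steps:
u(F) = F + 2*F**2 (u(F) = (F**2 + F**2) + F = 2*F**2 + F = F + 2*F**2)
q(Z, w) = 5995 (q(Z, w) = -55*(1 + 2*(-55)) = -55*(1 - 110) = -55*(-109) = 5995)
-822759/q(-903, 6*217) = -822759/5995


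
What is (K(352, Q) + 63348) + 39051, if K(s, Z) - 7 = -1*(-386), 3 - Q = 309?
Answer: 102792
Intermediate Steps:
Q = -306 (Q = 3 - 1*309 = 3 - 309 = -306)
K(s, Z) = 393 (K(s, Z) = 7 - 1*(-386) = 7 + 386 = 393)
(K(352, Q) + 63348) + 39051 = (393 + 63348) + 39051 = 63741 + 39051 = 102792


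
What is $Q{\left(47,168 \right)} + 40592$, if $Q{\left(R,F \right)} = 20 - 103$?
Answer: $40509$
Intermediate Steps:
$Q{\left(R,F \right)} = -83$
$Q{\left(47,168 \right)} + 40592 = -83 + 40592 = 40509$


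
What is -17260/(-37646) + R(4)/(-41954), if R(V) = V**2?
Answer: 180880926/394850071 ≈ 0.45810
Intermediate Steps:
-17260/(-37646) + R(4)/(-41954) = -17260/(-37646) + 4**2/(-41954) = -17260*(-1/37646) + 16*(-1/41954) = 8630/18823 - 8/20977 = 180880926/394850071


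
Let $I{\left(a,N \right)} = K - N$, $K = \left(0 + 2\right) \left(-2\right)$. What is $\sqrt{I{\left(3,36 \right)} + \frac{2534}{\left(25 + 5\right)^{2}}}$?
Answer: $\frac{i \sqrt{33466}}{30} \approx 6.0979 i$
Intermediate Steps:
$K = -4$ ($K = 2 \left(-2\right) = -4$)
$I{\left(a,N \right)} = -4 - N$
$\sqrt{I{\left(3,36 \right)} + \frac{2534}{\left(25 + 5\right)^{2}}} = \sqrt{\left(-4 - 36\right) + \frac{2534}{\left(25 + 5\right)^{2}}} = \sqrt{\left(-4 - 36\right) + \frac{2534}{30^{2}}} = \sqrt{-40 + \frac{2534}{900}} = \sqrt{-40 + 2534 \cdot \frac{1}{900}} = \sqrt{-40 + \frac{1267}{450}} = \sqrt{- \frac{16733}{450}} = \frac{i \sqrt{33466}}{30}$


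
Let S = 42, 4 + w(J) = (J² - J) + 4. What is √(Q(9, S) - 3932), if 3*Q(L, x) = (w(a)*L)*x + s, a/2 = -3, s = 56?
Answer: 2*√3102/3 ≈ 37.130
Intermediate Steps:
a = -6 (a = 2*(-3) = -6)
w(J) = J² - J (w(J) = -4 + ((J² - J) + 4) = -4 + (4 + J² - J) = J² - J)
Q(L, x) = 56/3 + 14*L*x (Q(L, x) = (((-6*(-1 - 6))*L)*x + 56)/3 = (((-6*(-7))*L)*x + 56)/3 = ((42*L)*x + 56)/3 = (42*L*x + 56)/3 = (56 + 42*L*x)/3 = 56/3 + 14*L*x)
√(Q(9, S) - 3932) = √((56/3 + 14*9*42) - 3932) = √((56/3 + 5292) - 3932) = √(15932/3 - 3932) = √(4136/3) = 2*√3102/3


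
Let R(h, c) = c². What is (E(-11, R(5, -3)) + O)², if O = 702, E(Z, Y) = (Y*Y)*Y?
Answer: 2047761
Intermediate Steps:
E(Z, Y) = Y³ (E(Z, Y) = Y²*Y = Y³)
(E(-11, R(5, -3)) + O)² = (((-3)²)³ + 702)² = (9³ + 702)² = (729 + 702)² = 1431² = 2047761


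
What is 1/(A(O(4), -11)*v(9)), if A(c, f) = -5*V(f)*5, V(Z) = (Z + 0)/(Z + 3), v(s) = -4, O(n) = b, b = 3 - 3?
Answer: 2/275 ≈ 0.0072727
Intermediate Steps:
b = 0
O(n) = 0
V(Z) = Z/(3 + Z)
A(c, f) = -25*f/(3 + f) (A(c, f) = -5*f/(3 + f)*5 = -25*f/(3 + f))
1/(A(O(4), -11)*v(9)) = 1/(-25*(-11)/(3 - 11)*(-4)) = 1/(-25*(-11)/(-8)*(-4)) = 1/(-25*(-11)*(-⅛)*(-4)) = 1/(-275/8*(-4)) = 1/(275/2) = 2/275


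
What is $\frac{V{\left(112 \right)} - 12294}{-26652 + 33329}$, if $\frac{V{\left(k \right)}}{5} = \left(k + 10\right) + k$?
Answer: $- \frac{11124}{6677} \approx -1.666$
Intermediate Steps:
$V{\left(k \right)} = 50 + 10 k$ ($V{\left(k \right)} = 5 \left(\left(k + 10\right) + k\right) = 5 \left(\left(10 + k\right) + k\right) = 5 \left(10 + 2 k\right) = 50 + 10 k$)
$\frac{V{\left(112 \right)} - 12294}{-26652 + 33329} = \frac{\left(50 + 10 \cdot 112\right) - 12294}{-26652 + 33329} = \frac{\left(50 + 1120\right) - 12294}{6677} = \left(1170 - 12294\right) \frac{1}{6677} = \left(-11124\right) \frac{1}{6677} = - \frac{11124}{6677}$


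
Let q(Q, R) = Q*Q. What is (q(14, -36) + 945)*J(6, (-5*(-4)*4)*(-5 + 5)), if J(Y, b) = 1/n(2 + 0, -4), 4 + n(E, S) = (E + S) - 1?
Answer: -163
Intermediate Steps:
q(Q, R) = Q²
n(E, S) = -5 + E + S (n(E, S) = -4 + ((E + S) - 1) = -4 + (-1 + E + S) = -5 + E + S)
J(Y, b) = -⅐ (J(Y, b) = 1/(-5 + (2 + 0) - 4) = 1/(-5 + 2 - 4) = 1/(-7) = -⅐)
(q(14, -36) + 945)*J(6, (-5*(-4)*4)*(-5 + 5)) = (14² + 945)*(-⅐) = (196 + 945)*(-⅐) = 1141*(-⅐) = -163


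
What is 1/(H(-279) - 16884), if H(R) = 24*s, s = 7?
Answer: -1/16716 ≈ -5.9823e-5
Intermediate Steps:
H(R) = 168 (H(R) = 24*7 = 168)
1/(H(-279) - 16884) = 1/(168 - 16884) = 1/(-16716) = -1/16716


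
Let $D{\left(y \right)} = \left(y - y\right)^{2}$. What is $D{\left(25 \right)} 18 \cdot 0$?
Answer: $0$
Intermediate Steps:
$D{\left(y \right)} = 0$ ($D{\left(y \right)} = 0^{2} = 0$)
$D{\left(25 \right)} 18 \cdot 0 = 0 \cdot 18 \cdot 0 = 0 \cdot 0 = 0$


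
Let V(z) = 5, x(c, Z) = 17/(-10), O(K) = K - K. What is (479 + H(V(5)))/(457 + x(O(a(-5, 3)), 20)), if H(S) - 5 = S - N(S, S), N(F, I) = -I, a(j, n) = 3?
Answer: 4940/4553 ≈ 1.0850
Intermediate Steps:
O(K) = 0
x(c, Z) = -17/10 (x(c, Z) = 17*(-⅒) = -17/10)
H(S) = 5 + 2*S (H(S) = 5 + (S - (-1)*S) = 5 + (S + S) = 5 + 2*S)
(479 + H(V(5)))/(457 + x(O(a(-5, 3)), 20)) = (479 + (5 + 2*5))/(457 - 17/10) = (479 + (5 + 10))/(4553/10) = (479 + 15)*(10/4553) = 494*(10/4553) = 4940/4553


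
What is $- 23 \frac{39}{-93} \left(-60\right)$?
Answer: $- \frac{17940}{31} \approx -578.71$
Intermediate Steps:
$- 23 \frac{39}{-93} \left(-60\right) = - 23 \cdot 39 \left(- \frac{1}{93}\right) \left(-60\right) = \left(-23\right) \left(- \frac{13}{31}\right) \left(-60\right) = \frac{299}{31} \left(-60\right) = - \frac{17940}{31}$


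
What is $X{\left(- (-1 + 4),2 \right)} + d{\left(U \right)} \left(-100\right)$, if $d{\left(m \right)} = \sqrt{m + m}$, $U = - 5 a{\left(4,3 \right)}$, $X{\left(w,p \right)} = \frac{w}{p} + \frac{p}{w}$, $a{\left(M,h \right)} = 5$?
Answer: $- \frac{13}{6} - 500 i \sqrt{2} \approx -2.1667 - 707.11 i$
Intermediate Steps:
$X{\left(w,p \right)} = \frac{p}{w} + \frac{w}{p}$
$U = -25$ ($U = \left(-5\right) 5 = -25$)
$d{\left(m \right)} = \sqrt{2} \sqrt{m}$ ($d{\left(m \right)} = \sqrt{2 m} = \sqrt{2} \sqrt{m}$)
$X{\left(- (-1 + 4),2 \right)} + d{\left(U \right)} \left(-100\right) = \left(\frac{2}{\left(-1\right) \left(-1 + 4\right)} + \frac{\left(-1\right) \left(-1 + 4\right)}{2}\right) + \sqrt{2} \sqrt{-25} \left(-100\right) = \left(\frac{2}{\left(-1\right) 3} + \left(-1\right) 3 \cdot \frac{1}{2}\right) + \sqrt{2} \cdot 5 i \left(-100\right) = \left(\frac{2}{-3} - \frac{3}{2}\right) + 5 i \sqrt{2} \left(-100\right) = \left(2 \left(- \frac{1}{3}\right) - \frac{3}{2}\right) - 500 i \sqrt{2} = \left(- \frac{2}{3} - \frac{3}{2}\right) - 500 i \sqrt{2} = - \frac{13}{6} - 500 i \sqrt{2}$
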